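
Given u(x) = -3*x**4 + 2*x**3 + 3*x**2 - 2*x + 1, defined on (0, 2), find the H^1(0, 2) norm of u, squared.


||u||_{H^1}^2 = 101074/105

The H^1 norm (squared) on an interval (0, L) is
  ||u||_{H^1}^2 = ∫_0^L u(x)^2 dx + ∫_0^L u'(x)^2 dx.
Compute u'(x) = -12*x**3 + 6*x**2 + 6*x - 2.
Then u(x)^2 = 9*x**8 - 12*x**7 - 14*x**6 + 24*x**5 - 5*x**4 - 8*x**3 + 10*x**2 - 4*x + 1 and u'(x)^2 = 144*x**6 - 144*x**5 - 108*x**4 + 120*x**3 + 12*x**2 - 24*x + 4.
Integrate each monomial from 0 to 2 using ∫_0^2 c·x^n dx = c·2^(n+1)/(n+1):
  ∫_0^2 u(x)^2 dx = ∫_0^2 (9*x^8 - 12*x^7 - 14*x^6 + 24*x^5 - 5*x^4 - 8*x^3 + 10*x^2 - 4*x + 1) dx. Term by term:
    ∫_0^2 9*x^8 dx = 512;  ∫_0^2 -12*x^7 dx = -384;  ∫_0^2 -14*x^6 dx = -256;
    ∫_0^2 24*x^5 dx = 256;  ∫_0^2 -5*x^4 dx = -32;  ∫_0^2 -8*x^3 dx = -32;
    ∫_0^2 10*x^2 dx = 80/3;  ∫_0^2 -4*x dx = -8;  ∫_0^2 1 dx = 2.
  Sum: 512 − 384 − 256 + 256 − 32 − 32 + 80/3 − 8 + 2 = 254/3.
  ∫_0^2 u'(x)^2 dx = ∫_0^2 (144*x^6 - 144*x^5 - 108*x^4 + 120*x^3 + 12*x^2 - 24*x + 4) dx. Term by term:
    ∫_0^2 144*x^6 dx = 18432/7;  ∫_0^2 -144*x^5 dx = -1536;  ∫_0^2 -108*x^4 dx = -3456/5;
    ∫_0^2 120*x^3 dx = 480;  ∫_0^2 12*x^2 dx = 32;  ∫_0^2 -24*x dx = -48;
    ∫_0^2 4 dx = 8.
  Sum: 18432/7 − 1536 − 3456/5 + 480 + 32 − 48 + 8 = 30728/35.
Adding: ||u||_{H^1}^2 = 254/3 + 30728/35 = 101074/105.


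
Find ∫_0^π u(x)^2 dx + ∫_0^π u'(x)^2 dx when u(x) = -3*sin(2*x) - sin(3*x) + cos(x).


||u||_{H^1(0,π)}^2 = -16 + 57*π/2

u'(x) = -sin(x) - 6*cos(2*x) - 3*cos(3*x).
Expand u² and (u')² and integrate term by term on (0, π), using: for integers n ≥ 1, ∫_0^π sin²(nx) dx = ∫_0^π cos²(nx) dx = π/2; for n ≠ n', ∫_0^π sin(nx)sin(n'x) dx = ∫_0^π cos(nx)cos(n'x) dx = 0; and by product-to-sum, ∫_0^π sin(nx)cos(n'x) dx = ½∫_0^π [sin((n+n')x) + sin((n−n')x)] dx, which is 0 when n+n' is even and 2n/(n²−n'²) when n+n' is odd (it need not vanish on (0, π)).
  u² squared terms: (-1)²·∫sin(3x)² dx = 1·π/2 = π/2;  (-3)²·∫sin(2x)² dx = 9·π/2 = 9*π/2;  (1)²·∫cos(x)² dx = 1·π/2 = π/2.
  u² cross terms: 2·(-1)·(-3)·∫sin(3x)·sin(2x) dx = 6·(0) = 0;  2·(-1)·(1)·∫sin(3x)·cos(x) dx = -2·(0) = 0;  2·(-3)·(1)·∫sin(2x)·cos(x) dx = -6·(4/3) = -8.
  So ∫_0^π u² dx = π/2 + 9*π/2 + π/2 + 0 + 0 − 8 = -8 + 11*π/2.
  (u')² squared terms: (-1)²·∫sin(x)² dx = 1·π/2 = π/2;  (-6)²·∫cos(2x)² dx = 36·π/2 = 18*π;  (-3)²·∫cos(3x)² dx = 9·π/2 = 9*π/2.
  (u')² cross terms: 2·(-1)·(-6)·∫sin(x)·cos(2x) dx = 12·(-2/3) = -8;  2·(-1)·(-3)·∫sin(x)·cos(3x) dx = 6·(0) = 0;  2·(-6)·(-3)·∫cos(2x)·cos(3x) dx = 36·(0) = 0.
  So ∫_0^π (u')² dx = π/2 + 18*π + 9*π/2 − 8 + 0 + 0 = -8 + 23*π.
||u||_{H^1}^2 = (-8 + 11*π/2) + (-8 + 23*π) = -16 + 57*π/2.


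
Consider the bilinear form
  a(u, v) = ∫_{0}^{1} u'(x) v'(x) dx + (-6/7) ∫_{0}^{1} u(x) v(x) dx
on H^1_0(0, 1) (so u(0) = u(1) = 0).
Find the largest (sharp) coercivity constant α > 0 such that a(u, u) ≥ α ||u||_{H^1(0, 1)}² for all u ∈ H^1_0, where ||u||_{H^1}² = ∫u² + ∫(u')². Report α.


α = (-6/7 + π^2)/(1 + π^2)

Coercivity of a(·,·) on H^1_0(0, 1) means a(u, u) ≥ α ||u||_{H^1}² for every u ∈ H^1_0.
The interval has length L = 1, and Poincaré/coercivity depend only on L. Here a(u, u) = ∫(u')² + (-6/7)·∫u².
Here c = -6/7 < 0 with |c| < (π/L)² = π^2, so coercivity still holds. The condition a(u,u) ≥ α||u||_{H^1}² reads (1−α)∫(u')² ≥ (α−c)∫u². Any admissible α is ≤ 1 (rapidly oscillating u have ∫u²/∫(u')² → 0), and α = 1 would force 0 ≥ (1−c)∫u², impossible since c < 1; so 1−α > 0. By the sharp Poincaré inequality on H^1_0 of an interval of length L, ∫(u')² ≥ (π/L)²∫u² with equality for the first sine mode sin(π(x−x₀)/L) (x₀ the left endpoint), so the inequality holds for all u iff (1−α)(π/L)² ≥ α − c, i.e. α ≤ ((π/L)² + c)/((π/L)² + 1) = (1 + c(L/π)²)/(1 + (L/π)²). (Direct route, valid since c ≤ 0: Poincaré gives c∫u² ≥ c(L/π)²∫(u')², so a(u,u) ≥ (1 + c(L/π)²)∫(u')², while ||u||_{H^1}² ≤ (1 + (L/π)²)∫(u')²; dividing yields the same α.) With (π/L)² = π^2 and c = -6/7, the largest admissible constant is α = ((π/L)² + c)/((π/L)² + 1).
Simplifying, α = (-6/7 + π^2)/(1 + π^2).


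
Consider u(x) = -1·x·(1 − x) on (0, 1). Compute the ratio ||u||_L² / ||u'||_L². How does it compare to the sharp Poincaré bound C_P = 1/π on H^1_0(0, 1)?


||u||_L² / ||u'||_L² = sqrt(10)/10 < C_P = 1/π.

u(x) = -1·x·(1 − x), so u'(x) = 2*x - 1.
u(x) = -1·x·(1 − x) vanishes at x = 0 and x = 1, so u ∈ H^1_0(0, 1). Differentiate via the product rule and integrate the resulting polynomials term by term.
  ∫_0^1 u² dx = ∫_0^1 (x^4 - 2*x^3 + x^2) dx. Term by term:
    ∫_0^1 x^4 dx = 1/5;  ∫_0^1 -2*x^3 dx = -1/2;  ∫_0^1 x^2 dx = 1/3.
  Sum: 1/5 − 1/2 + 1/3 = 1/30.
  ∫_0^1 (u')² dx = ∫_0^1 (4*x^2 - 4*x + 1) dx. Term by term:
    ∫_0^1 4*x^2 dx = 4/3;  ∫_0^1 -4*x dx = -2;  ∫_0^1 1 dx = 1.
  Sum: 4/3 − 2 + 1 = 1/3.
∫_0^1 u² dx = 1/30, so ||u||_L² = sqrt(30)/30.
∫_0^1 (u')² dx = 1/3, so ||u'||_L² = sqrt(3)/3.
Ratio ||u||_L² / ||u'||_L² = sqrt(10)/10.
Sharp Poincaré constant on H^1_0(0, 1) is C_P = L/π = 1/π, achieved by sin(π·x).
A polynomial bump cannot attain the sharp Poincaré constant (only the first sine eigenfunction does), so the ratio is strictly less than C_P, consistent with ||u||_L² ≤ C_P ||u'||_L².


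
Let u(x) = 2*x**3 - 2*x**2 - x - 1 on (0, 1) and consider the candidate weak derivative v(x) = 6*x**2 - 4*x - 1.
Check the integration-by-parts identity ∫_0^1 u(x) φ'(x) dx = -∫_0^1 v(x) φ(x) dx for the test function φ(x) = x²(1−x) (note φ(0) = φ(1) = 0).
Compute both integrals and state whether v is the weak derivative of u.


LHS = 1/12, RHS = 1/12. Yes, v = u' weakly.

u(x) = 2*x**3 - 2*x**2 - x - 1, classical derivative u'(x) = 6*x**2 - 4*x - 1.
φ(x) = x²(1−x), so φ'(x) = x*(2 - 3*x).
Note φ(0) = φ(1) = 0, so the boundary term u·φ vanishes.
LHS = ∫_0^1 u(x) φ'(x) dx = ∫_0^1 (-6*x^5 + 10*x^4 - x^3 + x^2 - 2*x) dx. Term by term:
  ∫_0^1 -6*x^5 dx = -1;  ∫_0^1 10*x^4 dx = 2;  ∫_0^1 -x^3 dx = -1/4;
  ∫_0^1 x^2 dx = 1/3;  ∫_0^1 -2*x dx = -1.
Sum: -1 + 2 − 1/4 + 1/3 − 1 = 1/12.
So LHS = 1/12.
∫_0^1 v(x) φ(x) dx = ∫_0^1 (-6*x^5 + 10*x^4 - 3*x^3 - x^2) dx. Term by term:
  ∫_0^1 -6*x^5 dx = -1;  ∫_0^1 10*x^4 dx = 2;  ∫_0^1 -3*x^3 dx = -3/4;
  ∫_0^1 -x^2 dx = -1/3.
Sum: -1 + 2 − 3/4 − 1/3 = -1/12.
So RHS = -∫_0^1 v(x) φ(x) dx = 1/12.
LHS = RHS, so the identity holds for this test φ.
Moreover u is smooth here and v(x) = u'(x) = 6*x**2 - 4*x - 1 pointwise, so the identity holds for every test function. Hence v is the weak derivative of u.


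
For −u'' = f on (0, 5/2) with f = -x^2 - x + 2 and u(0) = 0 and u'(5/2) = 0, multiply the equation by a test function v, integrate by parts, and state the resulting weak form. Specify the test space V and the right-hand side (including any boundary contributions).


V = {v ∈ H^1(0, 5/2) : v(0) = 0} (test functions vanish at x = 0 where u is specified); weak form: ∫_0^5/2 u'v' dx = ∫_0^5/2 (-x^2 - x + 2) v dx for all v ∈ V.

Multiply both sides by a test function v and integrate from 0 to 5/2:
  ∫_0^5/2 −u''(x) v(x) dx = ∫_0^5/2 f(x) v(x) dx.
Integrate the LHS by parts once:
  ∫_0^5/2 −u'' v dx = −[u'(x) v(x)]_0^5/2 + ∫_0^5/2 u'(x) v'(x) dx.
Thus ∫_0^5/2 u'(x) v'(x) dx = ∫_0^5/2 f(x) v(x) dx + [u'(x) v(x)]_0^5/2.
Choose V so that boundary terms are either known or forced to vanish.
Mixed BC: u(0) = 0 (Dirichlet) and u'(5/2) = 0 (Neumann). Define V = {v ∈ H^1(0, 5/2) : v(0) = 0}. Then [u' v]_0^5/2 = u'(5/2)·v(5/2) − u'(0)·0 = 0.
Weak formulation: find u (satisfying any essential BC) such that ∫_0^5/2 u'(x) v'(x) dx = ∫_0^5/2 f v dx for all v ∈ V (Dirichlet at 0 absorbed into V; the Neumann datum at x = 5/2 is zero, so no boundary term remains).
Substituting f(x) = -x^2 - x + 2, the right-hand side is ∫_0^5/2 (-x^2 - x + 2) v dx.


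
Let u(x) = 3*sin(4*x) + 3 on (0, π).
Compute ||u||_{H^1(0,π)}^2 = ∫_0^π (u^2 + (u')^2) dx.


||u||_{H^1(0,π)}^2 = 171*π/2

u'(x) = 12*cos(4*x).
Expand u² and (u')² and integrate term by term on (0, π), using: for integers n ≥ 1, ∫_0^π sin²(nx) dx = ∫_0^π cos²(nx) dx = π/2; for n ≠ n', ∫_0^π sin(nx)sin(n'x) dx = ∫_0^π cos(nx)cos(n'x) dx = 0; and by product-to-sum, ∫_0^π sin(nx)cos(n'x) dx = ½∫_0^π [sin((n+n')x) + sin((n−n')x)] dx, which is 0 when n+n' is even and 2n/(n²−n'²) when n+n' is odd (it need not vanish on (0, π)). For the constant mode: ∫_0^π 1 dx = π, ∫_0^π cos(nx) dx = 0, ∫_0^π sin(nx) dx = (1−(−1)^n)/n.
  u² squared terms: (3)²·∫1 dx = 9·π = 9*π;  (3)²·∫sin(4x)² dx = 9·π/2 = 9*π/2.
  u² cross terms: 2·(3)·(3)·∫1·sin(4x) dx = 18·(0) = 0.
  So ∫_0^π u² dx = 9*π + 9*π/2 + 0 = 27*π/2.
  (u')² squared terms: (12)²·∫cos(4x)² dx = 144·π/2 = 72*π.
  So ∫_0^π (u')² dx = 72*π.
||u||_{H^1}^2 = (27*π/2) + (72*π) = 171*π/2.


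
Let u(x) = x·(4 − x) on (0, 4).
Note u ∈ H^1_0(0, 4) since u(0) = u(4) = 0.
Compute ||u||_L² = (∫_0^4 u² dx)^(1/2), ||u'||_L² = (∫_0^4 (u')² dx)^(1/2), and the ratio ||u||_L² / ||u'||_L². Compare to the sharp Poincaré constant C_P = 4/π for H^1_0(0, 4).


||u||_L² / ||u'||_L² = 2*sqrt(10)/5 < C_P = 4/π.

u(x) = x·(4 − x), so u'(x) = 4 - 2*x.
u(x) = x·(4 − x) vanishes at x = 0 and x = 4, so u ∈ H^1_0(0, 4). Differentiate via the product rule and integrate the resulting polynomials term by term.
  ∫_0^4 u² dx = ∫_0^4 (x^4 - 8*x^3 + 16*x^2) dx. Term by term:
    ∫_0^4 x^4 dx = 1024/5;  ∫_0^4 -8*x^3 dx = -512;  ∫_0^4 16*x^2 dx = 1024/3.
  Sum: 1024/5 − 512 + 1024/3 = 512/15.
  ∫_0^4 (u')² dx = ∫_0^4 (4*x^2 - 16*x + 16) dx. Term by term:
    ∫_0^4 4*x^2 dx = 256/3;  ∫_0^4 -16*x dx = -128;  ∫_0^4 16 dx = 64.
  Sum: 256/3 − 128 + 64 = 64/3.
∫_0^4 u² dx = 512/15, so ||u||_L² = 16*sqrt(30)/15.
∫_0^4 (u')² dx = 64/3, so ||u'||_L² = 8*sqrt(3)/3.
Ratio ||u||_L² / ||u'||_L² = 2*sqrt(10)/5.
Sharp Poincaré constant on H^1_0(0, 4) is C_P = L/π = 4/π, achieved by sin(π/4·x).
A polynomial bump cannot attain the sharp Poincaré constant (only the first sine eigenfunction does), so the ratio is strictly less than C_P, consistent with ||u||_L² ≤ C_P ||u'||_L².


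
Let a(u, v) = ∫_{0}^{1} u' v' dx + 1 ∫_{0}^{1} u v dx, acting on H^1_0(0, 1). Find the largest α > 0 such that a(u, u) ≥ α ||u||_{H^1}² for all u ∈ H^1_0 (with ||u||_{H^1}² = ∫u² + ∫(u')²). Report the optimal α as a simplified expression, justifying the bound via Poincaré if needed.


α = 1

Coercivity of a(·,·) on H^1_0(0, 1) means a(u, u) ≥ α ||u||_{H^1}² for every u ∈ H^1_0.
The interval has length L = 1, and Poincaré/coercivity depend only on L. Here a(u, u) = ∫(u')² + (1)·∫u².
Here c = 1 ≥ 1, so a(u,u) = ∫(u')² + c∫u² ≥ ∫(u')² + ∫u² = ||u||_{H^1}², i.e. α = 1 works. No larger α is possible: a(u,u) ≥ α||u||_{H^1}² means (1−α)∫(u')² ≥ (α−c)∫u², and for the modes u_n = sin(nπ(x−x₀)/L) (x₀ the left endpoint) one has ∫u_n²/∫(u_n')² = (L/(nπ))² → 0, so a(u_n,u_n)/||u_n||_{H^1}² → 1. Hence the optimal constant is α = 1.
Therefore α = 1.


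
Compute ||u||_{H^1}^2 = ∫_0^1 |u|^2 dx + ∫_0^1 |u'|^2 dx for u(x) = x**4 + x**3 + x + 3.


||u||_{H^1}^2 = 36989/1260

The H^1 norm (squared) on an interval (0, L) is
  ||u||_{H^1}^2 = ∫_0^L u(x)^2 dx + ∫_0^L u'(x)^2 dx.
Compute u'(x) = 4*x**3 + 3*x**2 + 1.
Then u(x)^2 = x**8 + 2*x**7 + x**6 + 2*x**5 + 8*x**4 + 6*x**3 + x**2 + 6*x + 9 and u'(x)^2 = 16*x**6 + 24*x**5 + 9*x**4 + 8*x**3 + 6*x**2 + 1.
Integrate each monomial from 0 to 1 using ∫_0^1 c·x^n dx = c·1^(n+1)/(n+1):
  ∫_0^1 u(x)^2 dx = ∫_0^1 (x^8 + 2*x^7 + x^6 + 2*x^5 + 8*x^4 + 6*x^3 + x^2 + 6*x + 9) dx. Term by term:
    ∫_0^1 x^8 dx = 1/9;  ∫_0^1 2*x^7 dx = 1/4;  ∫_0^1 x^6 dx = 1/7;
    ∫_0^1 2*x^5 dx = 1/3;  ∫_0^1 8*x^4 dx = 8/5;  ∫_0^1 6*x^3 dx = 3/2;
    ∫_0^1 x^2 dx = 1/3;  ∫_0^1 6*x dx = 3;  ∫_0^1 9 dx = 9.
  Sum: 1/9 + 1/4 + 1/7 + 1/3 + 8/5 + 3/2 + 1/3 + 3 + 9 = 20501/1260.
  ∫_0^1 u'(x)^2 dx = ∫_0^1 (16*x^6 + 24*x^5 + 9*x^4 + 8*x^3 + 6*x^2 + 1) dx. Term by term:
    ∫_0^1 16*x^6 dx = 16/7;  ∫_0^1 24*x^5 dx = 4;  ∫_0^1 9*x^4 dx = 9/5;
    ∫_0^1 8*x^3 dx = 2;  ∫_0^1 6*x^2 dx = 2;  ∫_0^1 1 dx = 1.
  Sum: 16/7 + 4 + 9/5 + 2 + 2 + 1 = 458/35.
Adding: ||u||_{H^1}^2 = 20501/1260 + 458/35 = 36989/1260.


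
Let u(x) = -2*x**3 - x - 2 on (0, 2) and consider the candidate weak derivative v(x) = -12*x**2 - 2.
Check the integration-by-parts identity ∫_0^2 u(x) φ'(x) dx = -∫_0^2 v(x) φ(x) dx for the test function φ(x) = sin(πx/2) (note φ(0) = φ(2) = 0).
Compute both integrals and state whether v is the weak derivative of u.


LHS = -192/π^3 + 52/π, RHS = -384/π^3 + 104/π. No, v is not the weak derivative of u.

u(x) = -2*x**3 - x - 2, classical derivative u'(x) = -6*x**2 - 1.
φ(x) = sin(πx/2), so φ'(x) = π*cos(π*x/2)/2.
Note φ(0) = φ(2) = 0, so the boundary term u·φ vanishes.
LHS = ∫_0^2 u(x) φ'(x) dx = ∫_0^2 (-π*x^3*cos(π*x/2) - π*x*cos(π*x/2)/2 - π*cos(π*x/2)) dx. Term by term:
  ∫_0^2 -π*cos(π*x/2) dx = 0;  ∫_0^2 -π*x^3*cos(π*x/2) dx = -192/π^3 + 48/π;  ∫_0^2 -π*x*cos(π*x/2)/2 dx = 4/π.
Sum: 0 + -192/π^3 + 48/π + 4/π = -192/π^3 + 52/π.
So LHS = -192/π^3 + 52/π.
∫_0^2 v(x) φ(x) dx = ∫_0^2 (-12*x^2*sin(π*x/2) - 2*sin(π*x/2)) dx. Term by term:
  ∫_0^2 -2*sin(π*x/2) dx = -8/π;  ∫_0^2 -12*x^2*sin(π*x/2) dx = -96/π + 384/π^3.
Sum: -8/π + -96/π + 384/π^3 = -104/π + 384/π^3.
So RHS = -∫_0^2 v(x) φ(x) dx = -384/π^3 + 104/π.
LHS − RHS = -52/π + 192/π^3 ≠ 0, so the identity fails.
(For a valid weak derivative the identity must hold for EVERY test function, in particular this one. The failure shows v is NOT the weak derivative of u.)
Correct weak derivative would be u'(x) = -6*x**2 - 1.


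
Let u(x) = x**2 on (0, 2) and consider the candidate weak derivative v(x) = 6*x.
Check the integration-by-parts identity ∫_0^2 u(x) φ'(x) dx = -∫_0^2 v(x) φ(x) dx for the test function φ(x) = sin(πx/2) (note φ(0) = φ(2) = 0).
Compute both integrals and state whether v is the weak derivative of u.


LHS = -8/π, RHS = -24/π. No, v is not the weak derivative of u.

u(x) = x**2, classical derivative u'(x) = 2*x.
φ(x) = sin(πx/2), so φ'(x) = π*cos(π*x/2)/2.
Note φ(0) = φ(2) = 0, so the boundary term u·φ vanishes.
LHS = ∫_0^2 u(x) φ'(x) dx = ∫_0^2 (π*x^2*cos(π*x/2)/2) dx. Term by term:
  ∫_0^2 π*x^2*cos(π*x/2)/2 dx = -8/π.
So LHS = -8/π.
∫_0^2 v(x) φ(x) dx = ∫_0^2 (6*x*sin(π*x/2)) dx. Term by term:
  ∫_0^2 6*x*sin(π*x/2) dx = 24/π.
So RHS = -∫_0^2 v(x) φ(x) dx = -24/π.
LHS − RHS = 16/π ≠ 0, so the identity fails.
(For a valid weak derivative the identity must hold for EVERY test function, in particular this one. The failure shows v is NOT the weak derivative of u.)
Correct weak derivative would be u'(x) = 2*x.


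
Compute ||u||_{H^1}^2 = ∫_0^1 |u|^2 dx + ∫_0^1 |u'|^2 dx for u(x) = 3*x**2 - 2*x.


||u||_{H^1}^2 = 62/15

The H^1 norm (squared) on an interval (0, L) is
  ||u||_{H^1}^2 = ∫_0^L u(x)^2 dx + ∫_0^L u'(x)^2 dx.
Compute u'(x) = 6*x - 2.
Then u(x)^2 = 9*x**4 - 12*x**3 + 4*x**2 and u'(x)^2 = 36*x**2 - 24*x + 4.
Integrate each monomial from 0 to 1 using ∫_0^1 c·x^n dx = c·1^(n+1)/(n+1):
  ∫_0^1 u(x)^2 dx = ∫_0^1 (9*x^4 - 12*x^3 + 4*x^2) dx. Term by term:
    ∫_0^1 9*x^4 dx = 9/5;  ∫_0^1 -12*x^3 dx = -3;  ∫_0^1 4*x^2 dx = 4/3.
  Sum: 9/5 − 3 + 4/3 = 2/15.
  ∫_0^1 u'(x)^2 dx = ∫_0^1 (36*x^2 - 24*x + 4) dx. Term by term:
    ∫_0^1 36*x^2 dx = 12;  ∫_0^1 -24*x dx = -12;  ∫_0^1 4 dx = 4.
  Sum: 12 − 12 + 4 = 4.
Adding: ||u||_{H^1}^2 = 2/15 + 4 = 62/15.


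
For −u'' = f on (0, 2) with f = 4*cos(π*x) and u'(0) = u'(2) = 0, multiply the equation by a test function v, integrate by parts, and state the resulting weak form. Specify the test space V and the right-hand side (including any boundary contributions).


V = H^1(0, 2) (no boundary constraint on v; u is determined up to an additive constant); weak form: ∫_0^2 u'v' dx = ∫_0^2 (4*cos(π*x)) v dx for all v ∈ V.

Multiply both sides by a test function v and integrate from 0 to 2:
  ∫_0^2 −u''(x) v(x) dx = ∫_0^2 f(x) v(x) dx.
Integrate the LHS by parts once:
  ∫_0^2 −u'' v dx = −[u'(x) v(x)]_0^2 + ∫_0^2 u'(x) v'(x) dx.
Thus ∫_0^2 u'(x) v'(x) dx = ∫_0^2 f(x) v(x) dx + [u'(x) v(x)]_0^2.
Choose V so that boundary terms are either known or forced to vanish.
u has homogeneous Neumann: u'(0) = u'(2) = 0. So [u' v]_0^2 = 0·v(2) − 0·v(0) = 0 for any v; take V = H^1(0, 2).
Weak formulation: find u (satisfying any essential BC) such that ∫_0^2 u'(x) v'(x) dx = ∫_0^2 f v dx for all v ∈ V (homogeneous Neumann, so boundary terms vanish).
Substituting f(x) = 4*cos(π*x), the right-hand side is ∫_0^2 (4*cos(π*x)) v dx.
Compatibility check (pure Neumann): taking v ≡ 1 ∈ V gives 0 = ∫_0^2 f dx + (0) − (0), i.e. ∫_0^2 f dx must equal u'(0) − u'(2) = 0. Indeed ∫_0^2 (4*cos(π*x)) dx = 0, so the data are compatible. The solution is then unique only up to an additive constant (fix it e.g. by requiring ∫_0^2 u dx = 0).


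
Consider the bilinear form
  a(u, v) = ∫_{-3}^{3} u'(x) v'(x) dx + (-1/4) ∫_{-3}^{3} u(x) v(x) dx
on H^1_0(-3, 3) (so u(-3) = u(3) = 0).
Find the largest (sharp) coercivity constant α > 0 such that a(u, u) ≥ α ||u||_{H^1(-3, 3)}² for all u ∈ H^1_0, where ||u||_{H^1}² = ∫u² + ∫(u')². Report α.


α = (-9 + π^2)/(π^2 + 36)

Coercivity of a(·,·) on H^1_0(-3, 3) means a(u, u) ≥ α ||u||_{H^1}² for every u ∈ H^1_0.
The interval has length L = 6, and Poincaré/coercivity depend only on L. Here a(u, u) = ∫(u')² + (-1/4)·∫u².
Here c = -1/4 < 0 with |c| < (π/L)² = π^2/36, so coercivity still holds. The condition a(u,u) ≥ α||u||_{H^1}² reads (1−α)∫(u')² ≥ (α−c)∫u². Any admissible α is ≤ 1 (rapidly oscillating u have ∫u²/∫(u')² → 0), and α = 1 would force 0 ≥ (1−c)∫u², impossible since c < 1; so 1−α > 0. By the sharp Poincaré inequality on H^1_0 of an interval of length L, ∫(u')² ≥ (π/L)²∫u² with equality for the first sine mode sin(π(x−x₀)/L) (x₀ the left endpoint), so the inequality holds for all u iff (1−α)(π/L)² ≥ α − c, i.e. α ≤ ((π/L)² + c)/((π/L)² + 1) = (1 + c(L/π)²)/(1 + (L/π)²). (Direct route, valid since c ≤ 0: Poincaré gives c∫u² ≥ c(L/π)²∫(u')², so a(u,u) ≥ (1 + c(L/π)²)∫(u')², while ||u||_{H^1}² ≤ (1 + (L/π)²)∫(u')²; dividing yields the same α.) With (π/L)² = π^2/36 and c = -1/4, the largest admissible constant is α = ((π/L)² + c)/((π/L)² + 1).
Simplifying, α = (-9 + π^2)/(π^2 + 36).


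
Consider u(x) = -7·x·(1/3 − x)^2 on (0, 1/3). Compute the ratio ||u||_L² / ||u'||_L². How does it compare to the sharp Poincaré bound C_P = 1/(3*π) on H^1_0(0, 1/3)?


||u||_L² / ||u'||_L² = sqrt(14)/42 < C_P = 1/(3*π).

u(x) = -7·x·(1/3 − x)^2, so u'(x) = -21*x^2 + 28*x/3 - 7/9.
u(x) = -7·x·(1/3 − x)^2 vanishes at x = 0 and x = 1/3, so u ∈ H^1_0(0, 1/3). Differentiate via the product rule and integrate the resulting polynomials term by term.
  ∫_0^1/3 u² dx = ∫_0^1/3 (49*x^6 - 196*x^5/3 + 98*x^4/3 - 196*x^3/27 + 49*x^2/81) dx. Term by term:
    ∫_0^1/3 49*x^6 dx = 7/2187;  ∫_0^1/3 -196*x^5/3 dx = -98/6561;  ∫_0^1/3 98*x^4/3 dx = 98/3645;
    ∫_0^1/3 -196*x^3/27 dx = -49/2187;  ∫_0^1/3 49*x^2/81 dx = 49/6561.
  Sum: 7/2187 − 98/6561 + 98/3645 − 49/2187 + 49/6561 = 7/32805.
  ∫_0^1/3 (u')² dx = ∫_0^1/3 (441*x^4 - 392*x^3 + 1078*x^2/9 - 392*x/27 + 49/81) dx. Term by term:
    ∫_0^1/3 441*x^4 dx = 49/135;  ∫_0^1/3 -392*x^3 dx = -98/81;  ∫_0^1/3 1078*x^2/9 dx = 1078/729;
    ∫_0^1/3 -392*x/27 dx = -196/243;  ∫_0^1/3 49/81 dx = 49/243.
  Sum: 49/135 − 98/81 + 1078/729 − 196/243 + 49/243 = 98/3645.
∫_0^1/3 u² dx = 7/32805, so ||u||_L² = sqrt(35)/405.
∫_0^1/3 (u')² dx = 98/3645, so ||u'||_L² = 7*sqrt(10)/135.
Ratio ||u||_L² / ||u'||_L² = sqrt(14)/42.
Sharp Poincaré constant on H^1_0(0, 1/3) is C_P = L/π = 1/(3*π), achieved by sin(3*π·x).
A polynomial bump cannot attain the sharp Poincaré constant (only the first sine eigenfunction does), so the ratio is strictly less than C_P, consistent with ||u||_L² ≤ C_P ||u'||_L².


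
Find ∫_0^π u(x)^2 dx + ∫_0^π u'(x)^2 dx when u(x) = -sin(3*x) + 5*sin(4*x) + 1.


||u||_{H^1(0,π)}^2 = -4/3 + 437*π/2

u'(x) = -3*cos(3*x) + 20*cos(4*x).
Expand u² and (u')² and integrate term by term on (0, π), using: for integers n ≥ 1, ∫_0^π sin²(nx) dx = ∫_0^π cos²(nx) dx = π/2; for n ≠ n', ∫_0^π sin(nx)sin(n'x) dx = ∫_0^π cos(nx)cos(n'x) dx = 0; and by product-to-sum, ∫_0^π sin(nx)cos(n'x) dx = ½∫_0^π [sin((n+n')x) + sin((n−n')x)] dx, which is 0 when n+n' is even and 2n/(n²−n'²) when n+n' is odd (it need not vanish on (0, π)). For the constant mode: ∫_0^π 1 dx = π, ∫_0^π cos(nx) dx = 0, ∫_0^π sin(nx) dx = (1−(−1)^n)/n.
  u² squared terms: (1)²·∫1 dx = 1·π = π;  (-1)²·∫sin(3x)² dx = 1·π/2 = π/2;  (5)²·∫sin(4x)² dx = 25·π/2 = 25*π/2.
  u² cross terms: 2·(1)·(-1)·∫1·sin(3x) dx = -2·(2/3) = -4/3;  2·(1)·(5)·∫1·sin(4x) dx = 10·(0) = 0;  2·(-1)·(5)·∫sin(3x)·sin(4x) dx = -10·(0) = 0.
  So ∫_0^π u² dx = π + π/2 + 25*π/2 − 4/3 + 0 + 0 = -4/3 + 14*π.
  (u')² squared terms: (-3)²·∫cos(3x)² dx = 9·π/2 = 9*π/2;  (20)²·∫cos(4x)² dx = 400·π/2 = 200*π.
  (u')² cross terms: 2·(-3)·(20)·∫cos(3x)·cos(4x) dx = -120·(0) = 0.
  So ∫_0^π (u')² dx = 9*π/2 + 200*π + 0 = 409*π/2.
||u||_{H^1}^2 = (-4/3 + 14*π) + (409*π/2) = -4/3 + 437*π/2.


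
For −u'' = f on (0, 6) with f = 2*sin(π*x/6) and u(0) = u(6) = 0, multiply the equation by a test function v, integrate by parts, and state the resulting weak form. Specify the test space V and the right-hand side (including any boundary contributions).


V = H^1_0(0, 6) (so v(0) = v(6) = 0); weak form: ∫_0^6 u'v' dx = ∫_0^6 (2*sin(π*x/6)) v dx for all v ∈ V.

Multiply both sides by a test function v and integrate from 0 to 6:
  ∫_0^6 −u''(x) v(x) dx = ∫_0^6 f(x) v(x) dx.
Integrate the LHS by parts once:
  ∫_0^6 −u'' v dx = −[u'(x) v(x)]_0^6 + ∫_0^6 u'(x) v'(x) dx.
Thus ∫_0^6 u'(x) v'(x) dx = ∫_0^6 f(x) v(x) dx + [u'(x) v(x)]_0^6.
Choose V so that boundary terms are either known or forced to vanish.
u is Dirichlet: u(0) = u(6) = 0. Let V = H^1_0(0, 6); then v(0) = v(6) = 0, and [u' v]_0^6 = 0.
Weak formulation: find u (satisfying any essential BC) such that ∫_0^6 u'(x) v'(x) dx = ∫_0^6 f v dx for all v ∈ V.
Substituting f(x) = 2*sin(π*x/6), the right-hand side is ∫_0^6 (2*sin(π*x/6)) v dx.


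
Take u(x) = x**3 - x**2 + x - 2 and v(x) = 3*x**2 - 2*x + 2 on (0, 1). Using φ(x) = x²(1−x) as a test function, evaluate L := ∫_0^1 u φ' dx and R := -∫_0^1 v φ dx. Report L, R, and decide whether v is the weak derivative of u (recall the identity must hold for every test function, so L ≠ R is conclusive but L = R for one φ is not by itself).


LHS = -1/12, RHS = -1/6. No, v is not the weak derivative of u.

u(x) = x**3 - x**2 + x - 2, classical derivative u'(x) = 3*x**2 - 2*x + 1.
φ(x) = x²(1−x), so φ'(x) = x*(2 - 3*x).
Note φ(0) = φ(1) = 0, so the boundary term u·φ vanishes.
LHS = ∫_0^1 u(x) φ'(x) dx = ∫_0^1 (-3*x^5 + 5*x^4 - 5*x^3 + 8*x^2 - 4*x) dx. Term by term:
  ∫_0^1 -3*x^5 dx = -1/2;  ∫_0^1 5*x^4 dx = 1;  ∫_0^1 -5*x^3 dx = -5/4;
  ∫_0^1 8*x^2 dx = 8/3;  ∫_0^1 -4*x dx = -2.
Sum: -1/2 + 1 − 5/4 + 8/3 − 2 = -1/12.
So LHS = -1/12.
∫_0^1 v(x) φ(x) dx = ∫_0^1 (-3*x^5 + 5*x^4 - 4*x^3 + 2*x^2) dx. Term by term:
  ∫_0^1 -3*x^5 dx = -1/2;  ∫_0^1 5*x^4 dx = 1;  ∫_0^1 -4*x^3 dx = -1;
  ∫_0^1 2*x^2 dx = 2/3.
Sum: -1/2 + 1 − 1 + 2/3 = 1/6.
So RHS = -∫_0^1 v(x) φ(x) dx = -1/6.
LHS − RHS = 1/12 ≠ 0, so the identity fails.
(For a valid weak derivative the identity must hold for EVERY test function, in particular this one. The failure shows v is NOT the weak derivative of u.)
Correct weak derivative would be u'(x) = 3*x**2 - 2*x + 1.


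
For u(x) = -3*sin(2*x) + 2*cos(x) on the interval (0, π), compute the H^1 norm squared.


||u||_{H^1(0,π)}^2 = -32 + 53*π/2

u'(x) = -2*sin(x) - 6*cos(2*x).
Expand u² and (u')² and integrate term by term on (0, π), using: for integers n ≥ 1, ∫_0^π sin²(nx) dx = ∫_0^π cos²(nx) dx = π/2; for n ≠ n', ∫_0^π sin(nx)sin(n'x) dx = ∫_0^π cos(nx)cos(n'x) dx = 0; and by product-to-sum, ∫_0^π sin(nx)cos(n'x) dx = ½∫_0^π [sin((n+n')x) + sin((n−n')x)] dx, which is 0 when n+n' is even and 2n/(n²−n'²) when n+n' is odd (it need not vanish on (0, π)).
  u² squared terms: (-3)²·∫sin(2x)² dx = 9·π/2 = 9*π/2;  (2)²·∫cos(x)² dx = 4·π/2 = 2*π.
  u² cross terms: 2·(-3)·(2)·∫sin(2x)·cos(x) dx = -12·(4/3) = -16.
  So ∫_0^π u² dx = 9*π/2 + 2*π − 16 = -16 + 13*π/2.
  (u')² squared terms: (-6)²·∫cos(2x)² dx = 36·π/2 = 18*π;  (-2)²·∫sin(x)² dx = 4·π/2 = 2*π.
  (u')² cross terms: 2·(-6)·(-2)·∫cos(2x)·sin(x) dx = 24·(-2/3) = -16.
  So ∫_0^π (u')² dx = 18*π + 2*π − 16 = -16 + 20*π.
||u||_{H^1}^2 = (-16 + 13*π/2) + (-16 + 20*π) = -32 + 53*π/2.


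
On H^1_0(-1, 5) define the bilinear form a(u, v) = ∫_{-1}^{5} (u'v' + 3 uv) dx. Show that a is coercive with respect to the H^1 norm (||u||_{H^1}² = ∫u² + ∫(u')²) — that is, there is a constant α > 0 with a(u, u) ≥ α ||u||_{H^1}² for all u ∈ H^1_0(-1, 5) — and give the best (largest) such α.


α = 1

Coercivity of a(·,·) on H^1_0(-1, 5) means a(u, u) ≥ α ||u||_{H^1}² for every u ∈ H^1_0.
The interval has length L = 6, and Poincaré/coercivity depend only on L. Here a(u, u) = ∫(u')² + (3)·∫u².
Here c = 3 ≥ 1, so a(u,u) = ∫(u')² + c∫u² ≥ ∫(u')² + ∫u² = ||u||_{H^1}², i.e. α = 1 works. No larger α is possible: a(u,u) ≥ α||u||_{H^1}² means (1−α)∫(u')² ≥ (α−c)∫u², and for the modes u_n = sin(nπ(x−x₀)/L) (x₀ the left endpoint) one has ∫u_n²/∫(u_n')² = (L/(nπ))² → 0, so a(u_n,u_n)/||u_n||_{H^1}² → 1. Hence the optimal constant is α = 1.
Therefore α = 1.


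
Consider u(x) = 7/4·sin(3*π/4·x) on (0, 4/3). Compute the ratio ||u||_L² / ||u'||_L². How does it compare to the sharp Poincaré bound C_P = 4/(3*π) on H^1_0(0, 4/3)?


||u||_L² / ||u'||_L² = 4/(3*π) = C_P.

u(x) = 7/4·sin(3*π/4·x), so u'(x) = 21*π*cos(3*π*x/4)/16.
Writing u(x) = A·sin(kπx/L) with A = 7/4 and k = 1, use ∫_0^L sin²(kπx/L) dx = L/2 and ∫_0^L cos²(kπx/L) dx = L/2.
u² = 49/16·sin²(3*π/4·x) and (u')² = 441*π^2/256·cos²(3*π/4·x), and each of sin², cos² integrates to L/2 = 2/3 over (0, 4/3).
∫_0^4/3 u² dx = 49/24, so ||u||_L² = 7*sqrt(6)/12.
∫_0^4/3 (u')² dx = 147*π^2/128, so ||u'||_L² = 7*sqrt(6)*π/16.
Ratio ||u||_L² / ||u'||_L² = 4/(3*π).
Sharp Poincaré constant on H^1_0(0, 4/3) is C_P = L/π = 4/(3*π), achieved by sin(3*π/4·x).
This is the k = 1 eigenfunction (up to amplitude), so the ratio equals the sharp Poincaré constant exactly.


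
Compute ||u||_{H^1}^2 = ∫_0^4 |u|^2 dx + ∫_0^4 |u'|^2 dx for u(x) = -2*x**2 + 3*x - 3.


||u||_{H^1}^2 = 8648/15

The H^1 norm (squared) on an interval (0, L) is
  ||u||_{H^1}^2 = ∫_0^L u(x)^2 dx + ∫_0^L u'(x)^2 dx.
Compute u'(x) = 3 - 4*x.
Then u(x)^2 = 4*x**4 - 12*x**3 + 21*x**2 - 18*x + 9 and u'(x)^2 = 16*x**2 - 24*x + 9.
Integrate each monomial from 0 to 4 using ∫_0^4 c·x^n dx = c·4^(n+1)/(n+1):
  ∫_0^4 u(x)^2 dx = ∫_0^4 (4*x^4 - 12*x^3 + 21*x^2 - 18*x + 9) dx. Term by term:
    ∫_0^4 4*x^4 dx = 4096/5;  ∫_0^4 -12*x^3 dx = -768;  ∫_0^4 21*x^2 dx = 448;
    ∫_0^4 -18*x dx = -144;  ∫_0^4 9 dx = 36.
  Sum: 4096/5 − 768 + 448 − 144 + 36 = 1956/5.
  ∫_0^4 u'(x)^2 dx = ∫_0^4 (16*x^2 - 24*x + 9) dx. Term by term:
    ∫_0^4 16*x^2 dx = 1024/3;  ∫_0^4 -24*x dx = -192;  ∫_0^4 9 dx = 36.
  Sum: 1024/3 − 192 + 36 = 556/3.
Adding: ||u||_{H^1}^2 = 1956/5 + 556/3 = 8648/15.


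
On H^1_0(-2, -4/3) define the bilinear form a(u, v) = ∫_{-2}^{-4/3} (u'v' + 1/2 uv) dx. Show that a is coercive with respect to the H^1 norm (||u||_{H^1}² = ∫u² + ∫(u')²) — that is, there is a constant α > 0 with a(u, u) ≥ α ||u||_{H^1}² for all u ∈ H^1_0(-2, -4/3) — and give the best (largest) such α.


α = (2 + 9*π^2)/(4 + 9*π^2)

Coercivity of a(·,·) on H^1_0(-2, -4/3) means a(u, u) ≥ α ||u||_{H^1}² for every u ∈ H^1_0.
The interval has length L = 2/3, and Poincaré/coercivity depend only on L. Here a(u, u) = ∫(u')² + (1/2)·∫u².
Here 0 < c = 1/2 < 1. The condition a(u,u) ≥ α||u||_{H^1}² reads (1−α)∫(u')² ≥ (α−c)∫u². Any admissible α is ≤ 1 (rapidly oscillating u have ∫u²/∫(u')² → 0), and α = 1 would force 0 ≥ (1−c)∫u², impossible since c < 1; so 1−α > 0. By the sharp Poincaré inequality on H^1_0 of an interval of length L, ∫(u')² ≥ (π/L)²∫u² with equality for the first sine mode sin(π(x−x₀)/L) (x₀ the left endpoint), so the inequality holds for all u iff (1−α)(π/L)² ≥ α − c, i.e. α ≤ ((π/L)² + c)/((π/L)² + 1) = (1 + c(L/π)²)/(1 + (L/π)²). With (π/L)² = 9*π^2/4 and c = 1/2, the largest admissible constant is α = ((π/L)² + c)/((π/L)² + 1).
Simplifying, α = (2 + 9*π^2)/(4 + 9*π^2).


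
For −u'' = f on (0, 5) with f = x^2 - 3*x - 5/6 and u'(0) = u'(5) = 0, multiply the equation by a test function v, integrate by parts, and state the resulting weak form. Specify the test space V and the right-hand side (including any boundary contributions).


V = H^1(0, 5) (no boundary constraint on v; u is determined up to an additive constant); weak form: ∫_0^5 u'v' dx = ∫_0^5 (x^2 - 3*x - 5/6) v dx for all v ∈ V.

Multiply both sides by a test function v and integrate from 0 to 5:
  ∫_0^5 −u''(x) v(x) dx = ∫_0^5 f(x) v(x) dx.
Integrate the LHS by parts once:
  ∫_0^5 −u'' v dx = −[u'(x) v(x)]_0^5 + ∫_0^5 u'(x) v'(x) dx.
Thus ∫_0^5 u'(x) v'(x) dx = ∫_0^5 f(x) v(x) dx + [u'(x) v(x)]_0^5.
Choose V so that boundary terms are either known or forced to vanish.
u has homogeneous Neumann: u'(0) = u'(5) = 0. So [u' v]_0^5 = 0·v(5) − 0·v(0) = 0 for any v; take V = H^1(0, 5).
Weak formulation: find u (satisfying any essential BC) such that ∫_0^5 u'(x) v'(x) dx = ∫_0^5 f v dx for all v ∈ V (homogeneous Neumann, so boundary terms vanish).
Substituting f(x) = x^2 - 3*x - 5/6, the right-hand side is ∫_0^5 (x^2 - 3*x - 5/6) v dx.
Compatibility check (pure Neumann): taking v ≡ 1 ∈ V gives 0 = ∫_0^5 f dx + (0) − (0), i.e. ∫_0^5 f dx must equal u'(0) − u'(5) = 0. Indeed ∫_0^5 (x^2 - 3*x - 5/6) dx = 0, so the data are compatible. The solution is then unique only up to an additive constant (fix it e.g. by requiring ∫_0^5 u dx = 0).


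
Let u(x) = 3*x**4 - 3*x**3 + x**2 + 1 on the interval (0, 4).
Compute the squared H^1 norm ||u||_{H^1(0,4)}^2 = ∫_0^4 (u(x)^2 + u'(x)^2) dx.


||u||_{H^1}^2 = 12620428/35

The H^1 norm (squared) on an interval (0, L) is
  ||u||_{H^1}^2 = ∫_0^L u(x)^2 dx + ∫_0^L u'(x)^2 dx.
Compute u'(x) = 12*x**3 - 9*x**2 + 2*x.
Then u(x)^2 = 9*x**8 - 18*x**7 + 15*x**6 - 6*x**5 + 7*x**4 - 6*x**3 + 2*x**2 + 1 and u'(x)^2 = 144*x**6 - 216*x**5 + 129*x**4 - 36*x**3 + 4*x**2.
Integrate each monomial from 0 to 4 using ∫_0^4 c·x^n dx = c·4^(n+1)/(n+1):
  ∫_0^4 u(x)^2 dx = ∫_0^4 (9*x^8 - 18*x^7 + 15*x^6 - 6*x^5 + 7*x^4 - 6*x^3 + 2*x^2 + 1) dx. Term by term:
    ∫_0^4 9*x^8 dx = 262144;  ∫_0^4 -18*x^7 dx = -147456;  ∫_0^4 15*x^6 dx = 245760/7;
    ∫_0^4 -6*x^5 dx = -4096;  ∫_0^4 7*x^4 dx = 7168/5;  ∫_0^4 -6*x^3 dx = -384;
    ∫_0^4 2*x^2 dx = 128/3;  ∫_0^4 1 dx = 4.
  Sum: 262144 − 147456 + 245760/7 − 4096 + 7168/5 − 384 + 128/3 + 4 = 15413668/105.
  ∫_0^4 u'(x)^2 dx = ∫_0^4 (144*x^6 - 216*x^5 + 129*x^4 - 36*x^3 + 4*x^2) dx. Term by term:
    ∫_0^4 144*x^6 dx = 2359296/7;  ∫_0^4 -216*x^5 dx = -147456;  ∫_0^4 129*x^4 dx = 132096/5;
    ∫_0^4 -36*x^3 dx = -2304;  ∫_0^4 4*x^2 dx = 256/3.
  Sum: 2359296/7 − 147456 + 132096/5 − 2304 + 256/3 = 22447616/105.
Adding: ||u||_{H^1}^2 = 15413668/105 + 22447616/105 = 12620428/35.


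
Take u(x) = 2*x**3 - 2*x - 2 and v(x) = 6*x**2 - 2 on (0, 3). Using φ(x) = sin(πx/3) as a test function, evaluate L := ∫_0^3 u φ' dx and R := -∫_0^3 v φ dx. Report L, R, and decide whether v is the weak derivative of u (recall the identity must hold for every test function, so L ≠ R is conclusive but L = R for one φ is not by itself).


LHS = -150/π + 648/π^3, RHS = -150/π + 648/π^3. Yes, v = u' weakly.

u(x) = 2*x**3 - 2*x - 2, classical derivative u'(x) = 6*x**2 - 2.
φ(x) = sin(πx/3), so φ'(x) = π*cos(π*x/3)/3.
Note φ(0) = φ(3) = 0, so the boundary term u·φ vanishes.
LHS = ∫_0^3 u(x) φ'(x) dx = ∫_0^3 (2*π*x^3*cos(π*x/3)/3 - 2*π*x*cos(π*x/3)/3 - 2*π*cos(π*x/3)/3) dx. Term by term:
  ∫_0^3 -2*π*cos(π*x/3)/3 dx = 0;  ∫_0^3 -2*π*x*cos(π*x/3)/3 dx = 12/π;  ∫_0^3 2*π*x^3*cos(π*x/3)/3 dx = -162/π + 648/π^3.
Sum: 0 + 12/π + -162/π + 648/π^3 = -150/π + 648/π^3.
So LHS = -150/π + 648/π^3.
∫_0^3 v(x) φ(x) dx = ∫_0^3 (6*x^2*sin(π*x/3) - 2*sin(π*x/3)) dx. Term by term:
  ∫_0^3 -2*sin(π*x/3) dx = -12/π;  ∫_0^3 6*x^2*sin(π*x/3) dx = -648/π^3 + 162/π.
Sum: -12/π + -648/π^3 + 162/π = -648/π^3 + 150/π.
So RHS = -∫_0^3 v(x) φ(x) dx = -150/π + 648/π^3.
LHS = RHS, so the identity holds for this test φ.
Moreover u is smooth here and v(x) = u'(x) = 6*x**2 - 2 pointwise, so the identity holds for every test function. Hence v is the weak derivative of u.


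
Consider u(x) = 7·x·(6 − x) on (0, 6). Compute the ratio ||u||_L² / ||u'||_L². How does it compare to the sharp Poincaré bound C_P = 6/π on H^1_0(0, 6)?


||u||_L² / ||u'||_L² = 3*sqrt(10)/5 < C_P = 6/π.

u(x) = 7·x·(6 − x), so u'(x) = 42 - 14*x.
u(x) = 7·x·(6 − x) vanishes at x = 0 and x = 6, so u ∈ H^1_0(0, 6). Differentiate via the product rule and integrate the resulting polynomials term by term.
  ∫_0^6 u² dx = ∫_0^6 (49*x^4 - 588*x^3 + 1764*x^2) dx. Term by term:
    ∫_0^6 49*x^4 dx = 381024/5;  ∫_0^6 -588*x^3 dx = -190512;  ∫_0^6 1764*x^2 dx = 127008.
  Sum: 381024/5 − 190512 + 127008 = 63504/5.
  ∫_0^6 (u')² dx = ∫_0^6 (196*x^2 - 1176*x + 1764) dx. Term by term:
    ∫_0^6 196*x^2 dx = 14112;  ∫_0^6 -1176*x dx = -21168;  ∫_0^6 1764 dx = 10584.
  Sum: 14112 − 21168 + 10584 = 3528.
∫_0^6 u² dx = 63504/5, so ||u||_L² = 252*sqrt(5)/5.
∫_0^6 (u')² dx = 3528, so ||u'||_L² = 42*sqrt(2).
Ratio ||u||_L² / ||u'||_L² = 3*sqrt(10)/5.
Sharp Poincaré constant on H^1_0(0, 6) is C_P = L/π = 6/π, achieved by sin(π/6·x).
A polynomial bump cannot attain the sharp Poincaré constant (only the first sine eigenfunction does), so the ratio is strictly less than C_P, consistent with ||u||_L² ≤ C_P ||u'||_L².


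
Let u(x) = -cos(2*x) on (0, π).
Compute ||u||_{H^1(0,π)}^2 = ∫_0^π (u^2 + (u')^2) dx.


||u||_{H^1(0,π)}^2 = 5*π/2

u'(x) = 2*sin(2*x).
Expand u² and (u')² and integrate term by term on (0, π), using: for integers n ≥ 1, ∫_0^π sin²(nx) dx = ∫_0^π cos²(nx) dx = π/2; for n ≠ n', ∫_0^π sin(nx)sin(n'x) dx = ∫_0^π cos(nx)cos(n'x) dx = 0; and by product-to-sum, ∫_0^π sin(nx)cos(n'x) dx = ½∫_0^π [sin((n+n')x) + sin((n−n')x)] dx, which is 0 when n+n' is even and 2n/(n²−n'²) when n+n' is odd (it need not vanish on (0, π)).
  u² squared terms: (-1)²·∫cos(2x)² dx = 1·π/2 = π/2.
  So ∫_0^π u² dx = π/2.
  (u')² squared terms: (2)²·∫sin(2x)² dx = 4·π/2 = 2*π.
  So ∫_0^π (u')² dx = 2*π.
||u||_{H^1}^2 = (π/2) + (2*π) = 5*π/2.


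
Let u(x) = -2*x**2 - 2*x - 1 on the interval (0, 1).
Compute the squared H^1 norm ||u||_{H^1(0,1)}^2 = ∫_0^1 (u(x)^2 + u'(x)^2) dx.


||u||_{H^1}^2 = 129/5

The H^1 norm (squared) on an interval (0, L) is
  ||u||_{H^1}^2 = ∫_0^L u(x)^2 dx + ∫_0^L u'(x)^2 dx.
Compute u'(x) = -4*x - 2.
Then u(x)^2 = 4*x**4 + 8*x**3 + 8*x**2 + 4*x + 1 and u'(x)^2 = 16*x**2 + 16*x + 4.
Integrate each monomial from 0 to 1 using ∫_0^1 c·x^n dx = c·1^(n+1)/(n+1):
  ∫_0^1 u(x)^2 dx = ∫_0^1 (4*x^4 + 8*x^3 + 8*x^2 + 4*x + 1) dx. Term by term:
    ∫_0^1 4*x^4 dx = 4/5;  ∫_0^1 8*x^3 dx = 2;  ∫_0^1 8*x^2 dx = 8/3;
    ∫_0^1 4*x dx = 2;  ∫_0^1 1 dx = 1.
  Sum: 4/5 + 2 + 8/3 + 2 + 1 = 127/15.
  ∫_0^1 u'(x)^2 dx = ∫_0^1 (16*x^2 + 16*x + 4) dx. Term by term:
    ∫_0^1 16*x^2 dx = 16/3;  ∫_0^1 16*x dx = 8;  ∫_0^1 4 dx = 4.
  Sum: 16/3 + 8 + 4 = 52/3.
Adding: ||u||_{H^1}^2 = 127/15 + 52/3 = 129/5.


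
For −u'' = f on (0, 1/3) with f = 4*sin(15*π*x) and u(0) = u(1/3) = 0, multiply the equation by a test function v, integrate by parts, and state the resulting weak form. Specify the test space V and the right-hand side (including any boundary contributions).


V = H^1_0(0, 1/3) (so v(0) = v(1/3) = 0); weak form: ∫_0^1/3 u'v' dx = ∫_0^1/3 (4*sin(15*π*x)) v dx for all v ∈ V.

Multiply both sides by a test function v and integrate from 0 to 1/3:
  ∫_0^1/3 −u''(x) v(x) dx = ∫_0^1/3 f(x) v(x) dx.
Integrate the LHS by parts once:
  ∫_0^1/3 −u'' v dx = −[u'(x) v(x)]_0^1/3 + ∫_0^1/3 u'(x) v'(x) dx.
Thus ∫_0^1/3 u'(x) v'(x) dx = ∫_0^1/3 f(x) v(x) dx + [u'(x) v(x)]_0^1/3.
Choose V so that boundary terms are either known or forced to vanish.
u is Dirichlet: u(0) = u(1/3) = 0. Let V = H^1_0(0, 1/3); then v(0) = v(1/3) = 0, and [u' v]_0^1/3 = 0.
Weak formulation: find u (satisfying any essential BC) such that ∫_0^1/3 u'(x) v'(x) dx = ∫_0^1/3 f v dx for all v ∈ V.
Substituting f(x) = 4*sin(15*π*x), the right-hand side is ∫_0^1/3 (4*sin(15*π*x)) v dx.


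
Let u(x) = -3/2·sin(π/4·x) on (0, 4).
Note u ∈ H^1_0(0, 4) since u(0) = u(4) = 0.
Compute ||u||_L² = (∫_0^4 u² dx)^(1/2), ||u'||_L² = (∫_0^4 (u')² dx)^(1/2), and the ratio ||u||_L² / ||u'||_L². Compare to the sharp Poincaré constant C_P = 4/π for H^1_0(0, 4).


||u||_L² / ||u'||_L² = 4/π = C_P.

u(x) = -3/2·sin(π/4·x), so u'(x) = -3*π*cos(π*x/4)/8.
Writing u(x) = A·sin(kπx/L) with A = -3/2 and k = 1, use ∫_0^L sin²(kπx/L) dx = L/2 and ∫_0^L cos²(kπx/L) dx = L/2.
u² = 9/4·sin²(π/4·x) and (u')² = 9*π^2/64·cos²(π/4·x), and each of sin², cos² integrates to L/2 = 2 over (0, 4).
∫_0^4 u² dx = 9/2, so ||u||_L² = 3*sqrt(2)/2.
∫_0^4 (u')² dx = 9*π^2/32, so ||u'||_L² = 3*sqrt(2)*π/8.
Ratio ||u||_L² / ||u'||_L² = 4/π.
Sharp Poincaré constant on H^1_0(0, 4) is C_P = L/π = 4/π, achieved by sin(π/4·x).
This is the k = 1 eigenfunction (up to amplitude), so the ratio equals the sharp Poincaré constant exactly.


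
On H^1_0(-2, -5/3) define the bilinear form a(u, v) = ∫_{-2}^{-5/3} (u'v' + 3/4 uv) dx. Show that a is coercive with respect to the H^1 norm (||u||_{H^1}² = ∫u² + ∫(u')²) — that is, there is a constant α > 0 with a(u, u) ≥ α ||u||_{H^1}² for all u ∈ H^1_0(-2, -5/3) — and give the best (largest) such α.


α = 3*(1 + 12*π^2)/(4*(1 + 9*π^2))

Coercivity of a(·,·) on H^1_0(-2, -5/3) means a(u, u) ≥ α ||u||_{H^1}² for every u ∈ H^1_0.
The interval has length L = 1/3, and Poincaré/coercivity depend only on L. Here a(u, u) = ∫(u')² + (3/4)·∫u².
Here 0 < c = 3/4 < 1. The condition a(u,u) ≥ α||u||_{H^1}² reads (1−α)∫(u')² ≥ (α−c)∫u². Any admissible α is ≤ 1 (rapidly oscillating u have ∫u²/∫(u')² → 0), and α = 1 would force 0 ≥ (1−c)∫u², impossible since c < 1; so 1−α > 0. By the sharp Poincaré inequality on H^1_0 of an interval of length L, ∫(u')² ≥ (π/L)²∫u² with equality for the first sine mode sin(π(x−x₀)/L) (x₀ the left endpoint), so the inequality holds for all u iff (1−α)(π/L)² ≥ α − c, i.e. α ≤ ((π/L)² + c)/((π/L)² + 1) = (1 + c(L/π)²)/(1 + (L/π)²). With (π/L)² = 9*π^2 and c = 3/4, the largest admissible constant is α = ((π/L)² + c)/((π/L)² + 1).
Simplifying, α = 3*(1 + 12*π^2)/(4*(1 + 9*π^2)).
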